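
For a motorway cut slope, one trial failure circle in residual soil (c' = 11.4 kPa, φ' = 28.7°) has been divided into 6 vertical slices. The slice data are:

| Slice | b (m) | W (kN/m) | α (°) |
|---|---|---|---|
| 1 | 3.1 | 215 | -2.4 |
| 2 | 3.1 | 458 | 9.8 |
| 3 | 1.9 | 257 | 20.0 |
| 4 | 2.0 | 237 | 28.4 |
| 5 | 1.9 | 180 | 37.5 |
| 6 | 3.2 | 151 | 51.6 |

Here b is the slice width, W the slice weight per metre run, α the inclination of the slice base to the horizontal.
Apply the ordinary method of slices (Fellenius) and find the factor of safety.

Ordinary method of slices: FS = Σ[c'·Δl_i + (W_i cosα_i)·tanφ'] / Σ W_i sinα_i, with Δl_i = b_i / cosα_i.
Slice 1: Δl = 3.1/cos(-2.4°) = 3.103 m; N'_1 = 215·cos(-2.4°) = 214.8; c'Δl = 35.37; W sinα = -9.0
Slice 2: Δl = 3.1/cos9.8° = 3.146 m; N'_2 = 458·cos9.8° = 451.3; c'Δl = 35.86; W sinα = 78.0
Slice 3: Δl = 1.9/cos20.0° = 2.022 m; N'_3 = 257·cos20.0° = 241.5; c'Δl = 23.05; W sinα = 87.9
Slice 4: Δl = 2.0/cos28.4° = 2.274 m; N'_4 = 237·cos28.4° = 208.5; c'Δl = 25.92; W sinα = 112.7
Slice 5: Δl = 1.9/cos37.5° = 2.395 m; N'_5 = 180·cos37.5° = 142.8; c'Δl = 27.30; W sinα = 109.6
Slice 6: Δl = 3.2/cos51.6° = 5.152 m; N'_6 = 151·cos51.6° = 93.8; c'Δl = 58.73; W sinα = 118.3
Σc'Δl = 206.2 kN/m; ΣN' = 1352.7 kN/m; ΣW sinα = 497.5 kN/m
Resisting = 206.2 + 1352.7·tan28.7° = 206.2 + 740.6 = 946.8 kN/m
FS = 946.8 / 497.5 = 1.903

FS = 1.90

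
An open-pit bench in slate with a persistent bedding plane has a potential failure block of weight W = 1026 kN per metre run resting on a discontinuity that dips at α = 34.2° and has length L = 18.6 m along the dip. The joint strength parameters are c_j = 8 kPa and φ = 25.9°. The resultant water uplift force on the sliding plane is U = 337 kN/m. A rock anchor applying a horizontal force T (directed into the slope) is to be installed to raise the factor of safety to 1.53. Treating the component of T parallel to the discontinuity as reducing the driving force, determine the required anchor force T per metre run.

Resolving forces along and normal to the sliding plane, with the horizontal anchor force T adding T·sinα to the effective normal force and T·cosα acting up the plane against the driving force:
FS = [c_jL + (W cosα − U + T sinα) tanφ] / [W sinα − T cosα]
Without the anchor: N' = 511.6 kN/m, driving T_d = 576.7 kN/m, resisting R = 8·18.6 + 511.6·tan25.9° = 397.2 kN/m, FS = 0.69.
Setting FS = 1.53 and solving for T:
1.53·(576.7 − T cos34.2°) = 397.2 + T sin34.2°·tan25.9°
T·(sin34.2°·tan25.9° + 1.53·cos34.2°) = 1.53·576.7 − 397.2
T·(0.5621·0.4856 + 1.53·0.8271) = 882.3 − 397.2 = 485.1
T·1.5384 = 485.1
T = 315.4 kN/m

T = 315 kN/m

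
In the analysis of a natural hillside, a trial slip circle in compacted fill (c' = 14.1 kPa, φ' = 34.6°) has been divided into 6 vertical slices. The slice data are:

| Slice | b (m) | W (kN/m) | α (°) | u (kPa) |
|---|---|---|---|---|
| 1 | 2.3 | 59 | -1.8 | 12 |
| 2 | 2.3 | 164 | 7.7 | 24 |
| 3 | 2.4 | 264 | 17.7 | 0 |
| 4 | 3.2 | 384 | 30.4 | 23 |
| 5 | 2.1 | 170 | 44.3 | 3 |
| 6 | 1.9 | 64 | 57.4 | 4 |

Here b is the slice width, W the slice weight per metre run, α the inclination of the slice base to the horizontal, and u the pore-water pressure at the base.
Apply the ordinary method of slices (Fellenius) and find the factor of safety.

FS = 1.66

Ordinary method of slices: FS = Σ[c'·Δl_i + (W_i cosα_i − u_i·Δl_i)·tanφ'] / Σ W_i sinα_i, with Δl_i = b_i / cosα_i.
Slice 1: Δl = 2.3/cos(-1.8°) = 2.301 m; N'_1 = 59·cos(-1.8°) − 12·2.301 = 31.4; c'Δl = 32.45; W sinα = -1.9
Slice 2: Δl = 2.3/cos7.7° = 2.321 m; N'_2 = 164·cos7.7° − 24·2.321 = 106.8; c'Δl = 32.73; W sinα = 22.0
Slice 3: Δl = 2.4/cos17.7° = 2.519 m; N'_3 = 264·cos17.7° − 0·2.519 = 251.5; c'Δl = 35.52; W sinα = 80.3
Slice 4: Δl = 3.2/cos30.4° = 3.710 m; N'_4 = 384·cos30.4° − 23·3.710 = 245.9; c'Δl = 52.31; W sinα = 194.3
Slice 5: Δl = 2.1/cos44.3° = 2.934 m; N'_5 = 170·cos44.3° − 3·2.934 = 112.9; c'Δl = 41.37; W sinα = 118.7
Slice 6: Δl = 1.9/cos57.4° = 3.527 m; N'_6 = 64·cos57.4° − 4·3.527 = 20.4; c'Δl = 49.72; W sinα = 53.9
Σc'Δl = 244.1 kN/m; ΣN' = 768.8 kN/m; ΣW sinα = 467.3 kN/m
Resisting = 244.1 + 768.8·tan34.6° = 244.1 + 530.4 = 774.5 kN/m
FS = 774.5 / 467.3 = 1.657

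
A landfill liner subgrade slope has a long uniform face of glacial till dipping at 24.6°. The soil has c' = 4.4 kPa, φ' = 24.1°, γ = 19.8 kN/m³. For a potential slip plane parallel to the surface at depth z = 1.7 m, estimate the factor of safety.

For an infinite slope with a slip plane parallel to the surface (no pore pressure): FS = [c' + γz cos²β tanφ'] / [γz sinβ cosβ].
γz = 19.8·1.7 = 33.66 kN/m²
Numerator = 4.4 + 33.66·cos²24.6°·tan24.1° = 4.4 + 33.66·0.8267·0.4473 = 16.848 kPa
Denominator = 33.66·sin24.6°·cos24.6° = 33.66·0.4163·0.9092 = 12.740 kPa
FS = 16.848 / 12.740 = 1.322

FS = 1.32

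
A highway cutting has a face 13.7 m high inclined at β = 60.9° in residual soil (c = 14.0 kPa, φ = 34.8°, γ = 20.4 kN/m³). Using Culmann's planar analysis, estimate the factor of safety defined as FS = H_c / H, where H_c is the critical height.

FS = 1.41

H_c = (4c/γ) · sinβ cosφ / [1 − cos(β − φ)]
    = (4·14.0/20.4) · sin60.9°·cos34.8° / [1 − cos26.1°]
    = 2.745 · 0.7175 / 0.1020 = 19.32 m
FS = H_c / H = 19.32 / 13.7 = 1.410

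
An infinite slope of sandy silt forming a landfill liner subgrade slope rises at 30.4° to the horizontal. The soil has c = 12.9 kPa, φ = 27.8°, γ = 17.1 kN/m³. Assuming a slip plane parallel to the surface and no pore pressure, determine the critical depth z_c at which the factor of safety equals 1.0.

z_c = 17.06 m

Setting FS = 1.00 in FS = [c + γz cos²β tanφ] / [γz sinβ cosβ] and solving for z:
z = c / [γ cosβ (FS·sinβ − cosβ·tanφ)]
  = 12.9 / [17.1·cos30.4°·(1.00·sin30.4° − cos30.4°·tan27.8°)]
  = 12.9 / [17.1·0.8625·(1.00·0.5060 − 0.8625·0.5272)]
  = 12.9 / 0.7564 = 17.055 m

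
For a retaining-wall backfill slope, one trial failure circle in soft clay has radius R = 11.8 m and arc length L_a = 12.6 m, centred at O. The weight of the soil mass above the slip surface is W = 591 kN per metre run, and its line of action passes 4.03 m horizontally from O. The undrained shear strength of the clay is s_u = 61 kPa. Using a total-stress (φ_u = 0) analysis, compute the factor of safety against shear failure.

Taking moments about the centre O, the resisting moment is provided by the undrained shear strength acting along the arc:
M_R = s_u·L_a·R = 61·12.60·11.8 = 9069.5 kN·m/m
M_D = W·d = 591·4.03 = 2381.7 kN·m/m
FS = M_R / M_D = 9069.5 / 2381.7 = 3.808

FS = 3.81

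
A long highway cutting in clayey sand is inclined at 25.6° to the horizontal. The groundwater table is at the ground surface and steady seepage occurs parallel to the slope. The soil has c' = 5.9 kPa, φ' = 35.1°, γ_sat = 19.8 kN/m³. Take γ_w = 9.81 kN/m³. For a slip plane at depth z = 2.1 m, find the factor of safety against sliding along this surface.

FS = 1.10

With seepage parallel to the slope and the water table at the surface, the effective normal stress on the slip plane uses the buoyant unit weight γ' = γ_sat − γ_w while the driving shear stress uses γ_sat:
FS = [c' + γ' z cos²β tanφ'] / [γ_sat z sinβ cosβ]
γ' = 19.8 − 9.81 = 9.99 kN/m³
Numerator = 5.9 + 9.99·2.1·cos²25.6°·tan35.1° = 5.9 + 9.99·2.1·0.8133·0.7028 = 17.892 kPa
Denominator = 19.8·2.1·sin25.6°·cos25.6° = 19.8·2.1·0.4321·0.9018 = 16.202 kPa
FS = 17.892 / 16.202 = 1.104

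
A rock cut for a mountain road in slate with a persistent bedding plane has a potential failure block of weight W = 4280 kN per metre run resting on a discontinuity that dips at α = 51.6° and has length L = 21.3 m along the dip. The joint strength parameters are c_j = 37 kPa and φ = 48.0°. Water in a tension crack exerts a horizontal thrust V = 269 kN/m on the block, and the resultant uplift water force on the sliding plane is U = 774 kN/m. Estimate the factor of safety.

FS = 0.75

Resolving the block weight along and normal to the plane and applying the Mohr–Coulomb strength on the joint:
N' = W cosα − U − V sinα = 4280·cos51.6° − 774 − 269·sin51.6° = 1673.7 kN/m
Driving force T = W sinα + V cosα = 4280·sin51.6° + 269·cos51.6° = 3521.3 kN/m
Resisting force R = c_j·L + N'·tanφ = 37·21.3 + 1673.7·tan48.0° = 788.1 + 1858.8 = 2646.9 kN/m
FS = R / T = 2646.9 / 3521.3 = 0.752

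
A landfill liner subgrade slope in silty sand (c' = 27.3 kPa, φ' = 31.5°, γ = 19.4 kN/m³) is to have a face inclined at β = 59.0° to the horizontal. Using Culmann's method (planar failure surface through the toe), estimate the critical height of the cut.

Culmann's analysis gives the critical failure plane at α_cr = (β + φ')/2 = (59.0 + 31.5)/2 = 45.2°, and the critical height
H_c = (4c'/γ) · sinβ cosφ' / [1 − cos(β − φ')]
    = (4·27.3/19.4) · sin59.0°·cos31.5° / [1 − cos(27.5°)]
    = 5.629 · 0.8572·0.8526 / [1 − 0.8870]
    = 5.629 · 0.7309 / 0.1130
    = 36.41 m

H_c = 36.41 m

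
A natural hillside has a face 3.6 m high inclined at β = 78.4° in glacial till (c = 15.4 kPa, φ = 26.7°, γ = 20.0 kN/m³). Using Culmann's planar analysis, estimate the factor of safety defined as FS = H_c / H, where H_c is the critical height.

H_c = (4c/γ) · sinβ cosφ / [1 − cos(β − φ)]
    = (4·15.4/20.0) · sin78.4°·cos26.7° / [1 − cos51.7°]
    = 3.080 · 0.8751 / 0.3802 = 7.09 m
FS = H_c / H = 7.09 / 3.6 = 1.969

FS = 1.97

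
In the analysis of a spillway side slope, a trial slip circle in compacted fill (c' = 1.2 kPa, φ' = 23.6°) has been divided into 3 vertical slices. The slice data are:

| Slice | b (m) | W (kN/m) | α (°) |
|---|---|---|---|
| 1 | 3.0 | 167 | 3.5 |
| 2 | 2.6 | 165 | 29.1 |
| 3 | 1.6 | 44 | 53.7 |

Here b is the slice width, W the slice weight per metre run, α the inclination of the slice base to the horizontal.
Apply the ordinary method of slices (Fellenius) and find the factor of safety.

FS = 1.25

Ordinary method of slices: FS = Σ[c'·Δl_i + (W_i cosα_i)·tanφ'] / Σ W_i sinα_i, with Δl_i = b_i / cosα_i.
Slice 1: Δl = 3.0/cos3.5° = 3.006 m; N'_1 = 167·cos3.5° = 166.7; c'Δl = 3.61; W sinα = 10.2
Slice 2: Δl = 2.6/cos29.1° = 2.976 m; N'_2 = 165·cos29.1° = 144.2; c'Δl = 3.57; W sinα = 80.2
Slice 3: Δl = 1.6/cos53.7° = 2.703 m; N'_3 = 44·cos53.7° = 26.0; c'Δl = 3.24; W sinα = 35.5
Σc'Δl = 10.4 kN/m; ΣN' = 336.9 kN/m; ΣW sinα = 125.9 kN/m
Resisting = 10.4 + 336.9·tan23.6° = 10.4 + 147.2 = 157.6 kN/m
FS = 157.6 / 125.9 = 1.252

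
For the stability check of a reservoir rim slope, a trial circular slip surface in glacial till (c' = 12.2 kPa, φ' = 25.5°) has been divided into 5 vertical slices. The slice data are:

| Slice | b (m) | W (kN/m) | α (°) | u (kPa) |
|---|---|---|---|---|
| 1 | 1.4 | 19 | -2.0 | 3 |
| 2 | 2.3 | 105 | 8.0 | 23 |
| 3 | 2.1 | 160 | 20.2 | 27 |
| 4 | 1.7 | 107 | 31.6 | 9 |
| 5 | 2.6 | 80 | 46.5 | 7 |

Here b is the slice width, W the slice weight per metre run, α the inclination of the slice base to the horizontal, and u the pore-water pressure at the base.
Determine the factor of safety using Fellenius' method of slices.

FS = 1.45

Ordinary method of slices: FS = Σ[c'·Δl_i + (W_i cosα_i − u_i·Δl_i)·tanφ'] / Σ W_i sinα_i, with Δl_i = b_i / cosα_i.
Slice 1: Δl = 1.4/cos(-2.0°) = 1.401 m; N'_1 = 19·cos(-2.0°) − 3·1.401 = 14.8; c'Δl = 17.09; W sinα = -0.7
Slice 2: Δl = 2.3/cos8.0° = 2.323 m; N'_2 = 105·cos8.0° − 23·2.323 = 50.6; c'Δl = 28.34; W sinα = 14.6
Slice 3: Δl = 2.1/cos20.2° = 2.238 m; N'_3 = 160·cos20.2° − 27·2.238 = 89.7; c'Δl = 27.30; W sinα = 55.2
Slice 4: Δl = 1.7/cos31.6° = 1.996 m; N'_4 = 107·cos31.6° − 9·1.996 = 73.2; c'Δl = 24.35; W sinα = 56.1
Slice 5: Δl = 2.6/cos46.5° = 3.777 m; N'_5 = 80·cos46.5° − 7·3.777 = 28.6; c'Δl = 46.08; W sinα = 58.0
Σc'Δl = 143.2 kN/m; ΣN' = 256.9 kN/m; ΣW sinα = 183.3 kN/m
Resisting = 143.2 + 256.9·tan25.5° = 143.2 + 122.5 = 265.7 kN/m
FS = 265.7 / 183.3 = 1.450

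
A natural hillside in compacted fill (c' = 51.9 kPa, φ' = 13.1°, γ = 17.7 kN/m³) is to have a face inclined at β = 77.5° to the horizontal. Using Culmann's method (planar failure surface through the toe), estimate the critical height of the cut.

H_c = 19.64 m

Culmann's analysis gives the critical failure plane at α_cr = (β + φ')/2 = (77.5 + 13.1)/2 = 45.3°, and the critical height
H_c = (4c'/γ) · sinβ cosφ' / [1 − cos(β − φ')]
    = (4·51.9/17.7) · sin77.5°·cos13.1° / [1 − cos(64.4°)]
    = 11.729 · 0.9763·0.9740 / [1 − 0.4321]
    = 11.729 · 0.9509 / 0.5679
    = 19.64 m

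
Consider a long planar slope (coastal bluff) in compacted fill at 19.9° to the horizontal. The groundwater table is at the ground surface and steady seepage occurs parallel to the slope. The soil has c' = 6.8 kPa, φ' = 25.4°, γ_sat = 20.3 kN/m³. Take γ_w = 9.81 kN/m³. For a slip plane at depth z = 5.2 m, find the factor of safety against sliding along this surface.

FS = 0.88

With seepage parallel to the slope and the water table at the surface, the effective normal stress on the slip plane uses the buoyant unit weight γ' = γ_sat − γ_w while the driving shear stress uses γ_sat:
FS = [c' + γ' z cos²β tanφ'] / [γ_sat z sinβ cosβ]
γ' = 20.3 − 9.81 = 10.49 kN/m³
Numerator = 6.8 + 10.49·5.2·cos²19.9°·tan25.4° = 6.8 + 10.49·5.2·0.8841·0.4748 = 29.700 kPa
Denominator = 20.3·5.2·sin19.9°·cos19.9° = 20.3·5.2·0.3404·0.9403 = 33.785 kPa
FS = 29.700 / 33.785 = 0.879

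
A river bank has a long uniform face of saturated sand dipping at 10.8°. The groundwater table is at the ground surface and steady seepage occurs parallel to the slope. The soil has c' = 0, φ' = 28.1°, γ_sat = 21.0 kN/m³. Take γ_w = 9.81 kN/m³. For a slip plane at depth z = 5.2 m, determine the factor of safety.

With seepage parallel to the slope and the water table at the surface, the effective normal stress on the slip plane uses the buoyant unit weight γ' = γ_sat − γ_w while the driving shear stress uses γ_sat:
FS = [c' + γ' z cos²β tanφ'] / [γ_sat z sinβ cosβ]
(For c' = 0 this reduces to FS = (γ'/γ_sat)·tanφ'/tanβ.)
γ' = 21.0 − 9.81 = 11.19 kN/m³
Numerator = 0.0 + 11.19·5.2·cos²10.8°·tan28.1° = 0.0 + 11.19·5.2·0.9649·0.5340 = 29.979 kPa
Denominator = 21.0·5.2·sin10.8°·cos10.8° = 21.0·5.2·0.1874·0.9823 = 20.100 kPa
FS = 29.979 / 20.100 = 1.492

FS = 1.49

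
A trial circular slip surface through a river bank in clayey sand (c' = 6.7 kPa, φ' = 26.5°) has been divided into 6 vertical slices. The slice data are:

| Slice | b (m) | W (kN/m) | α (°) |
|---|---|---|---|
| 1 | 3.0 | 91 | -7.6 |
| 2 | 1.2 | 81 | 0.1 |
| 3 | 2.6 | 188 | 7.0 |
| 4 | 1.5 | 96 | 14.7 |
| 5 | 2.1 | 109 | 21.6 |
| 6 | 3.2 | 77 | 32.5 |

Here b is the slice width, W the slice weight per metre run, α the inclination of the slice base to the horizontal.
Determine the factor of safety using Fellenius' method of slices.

Ordinary method of slices: FS = Σ[c'·Δl_i + (W_i cosα_i)·tanφ'] / Σ W_i sinα_i, with Δl_i = b_i / cosα_i.
Slice 1: Δl = 3.0/cos(-7.6°) = 3.027 m; N'_1 = 91·cos(-7.6°) = 90.2; c'Δl = 20.28; W sinα = -12.0
Slice 2: Δl = 1.2/cos0.1° = 1.200 m; N'_2 = 81·cos0.1° = 81.0; c'Δl = 8.04; W sinα = 0.1
Slice 3: Δl = 2.6/cos7.0° = 2.620 m; N'_3 = 188·cos7.0° = 186.6; c'Δl = 17.55; W sinα = 22.9
Slice 4: Δl = 1.5/cos14.7° = 1.551 m; N'_4 = 96·cos14.7° = 92.9; c'Δl = 10.39; W sinα = 24.4
Slice 5: Δl = 2.1/cos21.6° = 2.259 m; N'_5 = 109·cos21.6° = 101.3; c'Δl = 15.13; W sinα = 40.1
Slice 6: Δl = 3.2/cos32.5° = 3.794 m; N'_6 = 77·cos32.5° = 64.9; c'Δl = 25.42; W sinα = 41.4
Σc'Δl = 96.8 kN/m; ΣN' = 616.9 kN/m; ΣW sinα = 116.9 kN/m
Resisting = 96.8 + 616.9·tan26.5° = 96.8 + 307.6 = 404.4 kN/m
FS = 404.4 / 116.9 = 3.460

FS = 3.46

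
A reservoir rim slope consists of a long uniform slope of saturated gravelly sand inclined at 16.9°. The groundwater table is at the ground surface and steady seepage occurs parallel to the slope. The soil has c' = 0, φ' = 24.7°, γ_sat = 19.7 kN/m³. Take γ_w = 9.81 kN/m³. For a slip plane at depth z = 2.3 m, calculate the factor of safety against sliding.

FS = 0.76

With seepage parallel to the slope and the water table at the surface, the effective normal stress on the slip plane uses the buoyant unit weight γ' = γ_sat − γ_w while the driving shear stress uses γ_sat:
FS = [c' + γ' z cos²β tanφ'] / [γ_sat z sinβ cosβ]
(For c' = 0 this reduces to FS = (γ'/γ_sat)·tanφ'/tanβ.)
γ' = 19.7 − 9.81 = 9.89 kN/m³
Numerator = 0.0 + 9.89·2.3·cos²16.9°·tan24.7° = 0.0 + 9.89·2.3·0.9155·0.4599 = 9.578 kPa
Denominator = 19.7·2.3·sin16.9°·cos16.9° = 19.7·2.3·0.2907·0.9568 = 12.603 kPa
FS = 9.578 / 12.603 = 0.760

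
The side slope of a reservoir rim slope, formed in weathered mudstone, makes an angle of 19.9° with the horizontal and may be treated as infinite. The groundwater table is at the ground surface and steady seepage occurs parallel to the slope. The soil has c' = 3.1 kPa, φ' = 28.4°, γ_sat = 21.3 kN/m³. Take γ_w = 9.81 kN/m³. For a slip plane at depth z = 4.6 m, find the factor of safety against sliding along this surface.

FS = 0.90

With seepage parallel to the slope and the water table at the surface, the effective normal stress on the slip plane uses the buoyant unit weight γ' = γ_sat − γ_w while the driving shear stress uses γ_sat:
FS = [c' + γ' z cos²β tanφ'] / [γ_sat z sinβ cosβ]
γ' = 21.3 − 9.81 = 11.49 kN/m³
Numerator = 3.1 + 11.49·4.6·cos²19.9°·tan28.4° = 3.1 + 11.49·4.6·0.8841·0.5407 = 28.367 kPa
Denominator = 21.3·4.6·sin19.9°·cos19.9° = 21.3·4.6·0.3404·0.9403 = 31.359 kPa
FS = 28.367 / 31.359 = 0.905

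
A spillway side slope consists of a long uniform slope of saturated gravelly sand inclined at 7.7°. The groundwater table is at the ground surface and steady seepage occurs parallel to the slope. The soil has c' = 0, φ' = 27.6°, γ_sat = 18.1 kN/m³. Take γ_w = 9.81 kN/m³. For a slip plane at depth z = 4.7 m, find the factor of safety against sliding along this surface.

With seepage parallel to the slope and the water table at the surface, the effective normal stress on the slip plane uses the buoyant unit weight γ' = γ_sat − γ_w while the driving shear stress uses γ_sat:
FS = [c' + γ' z cos²β tanφ'] / [γ_sat z sinβ cosβ]
(For c' = 0 this reduces to FS = (γ'/γ_sat)·tanφ'/tanβ.)
γ' = 18.1 − 9.81 = 8.29 kN/m³
Numerator = 0.0 + 8.29·4.7·cos²7.7°·tan27.6° = 0.0 + 8.29·4.7·0.9820·0.5228 = 20.004 kPa
Denominator = 18.1·4.7·sin7.7°·cos7.7° = 18.1·4.7·0.1340·0.9910 = 11.295 kPa
FS = 20.004 / 11.295 = 1.771

FS = 1.77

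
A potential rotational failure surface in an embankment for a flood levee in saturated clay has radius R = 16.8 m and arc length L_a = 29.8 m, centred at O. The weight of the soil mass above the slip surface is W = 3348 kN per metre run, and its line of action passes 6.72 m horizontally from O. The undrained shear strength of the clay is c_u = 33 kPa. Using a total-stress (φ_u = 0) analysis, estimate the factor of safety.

FS = 0.73

Taking moments about the centre O, the resisting moment is provided by the undrained shear strength acting along the arc:
M_R = c_u·L_a·R = 33·29.80·16.8 = 16521.1 kN·m/m
M_D = W·d = 3348·6.72 = 22498.6 kN·m/m
FS = M_R / M_D = 16521.1 / 22498.6 = 0.734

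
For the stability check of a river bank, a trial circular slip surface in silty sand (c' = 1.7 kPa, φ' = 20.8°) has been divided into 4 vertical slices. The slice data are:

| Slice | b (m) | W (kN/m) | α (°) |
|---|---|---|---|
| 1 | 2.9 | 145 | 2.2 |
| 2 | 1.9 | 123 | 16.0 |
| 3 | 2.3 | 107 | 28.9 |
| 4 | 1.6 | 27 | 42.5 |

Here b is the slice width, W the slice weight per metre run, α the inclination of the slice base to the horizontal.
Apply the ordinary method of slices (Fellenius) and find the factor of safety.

FS = 1.46

Ordinary method of slices: FS = Σ[c'·Δl_i + (W_i cosα_i)·tanφ'] / Σ W_i sinα_i, with Δl_i = b_i / cosα_i.
Slice 1: Δl = 2.9/cos2.2° = 2.902 m; N'_1 = 145·cos2.2° = 144.9; c'Δl = 4.93; W sinα = 5.6
Slice 2: Δl = 1.9/cos16.0° = 1.977 m; N'_2 = 123·cos16.0° = 118.2; c'Δl = 3.36; W sinα = 33.9
Slice 3: Δl = 2.3/cos28.9° = 2.627 m; N'_3 = 107·cos28.9° = 93.7; c'Δl = 4.47; W sinα = 51.7
Slice 4: Δl = 1.6/cos42.5° = 2.170 m; N'_4 = 27·cos42.5° = 19.9; c'Δl = 3.69; W sinα = 18.2
Σc'Δl = 16.4 kN/m; ΣN' = 376.7 kN/m; ΣW sinα = 109.4 kN/m
Resisting = 16.4 + 376.7·tan20.8° = 16.4 + 143.1 = 159.5 kN/m
FS = 159.5 / 109.4 = 1.458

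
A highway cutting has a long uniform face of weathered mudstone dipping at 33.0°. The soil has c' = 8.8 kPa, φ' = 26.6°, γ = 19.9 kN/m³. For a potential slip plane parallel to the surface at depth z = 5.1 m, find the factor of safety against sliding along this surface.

FS = 0.96

For an infinite slope with a slip plane parallel to the surface (no pore pressure): FS = [c' + γz cos²β tanφ'] / [γz sinβ cosβ].
γz = 19.9·5.1 = 101.49 kN/m²
Numerator = 8.8 + 101.49·cos²33.0°·tan26.6° = 8.8 + 101.49·0.7034·0.5008 = 44.547 kPa
Denominator = 101.49·sin33.0°·cos33.0° = 101.49·0.5446·0.8387 = 46.358 kPa
FS = 44.547 / 46.358 = 0.961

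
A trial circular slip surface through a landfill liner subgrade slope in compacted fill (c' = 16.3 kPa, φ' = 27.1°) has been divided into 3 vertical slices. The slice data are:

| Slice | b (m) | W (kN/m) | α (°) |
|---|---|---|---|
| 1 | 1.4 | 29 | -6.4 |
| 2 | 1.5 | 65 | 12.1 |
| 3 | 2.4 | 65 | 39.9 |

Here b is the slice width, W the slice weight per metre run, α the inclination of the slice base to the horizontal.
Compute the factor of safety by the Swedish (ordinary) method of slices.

Ordinary method of slices: FS = Σ[c'·Δl_i + (W_i cosα_i)·tanφ'] / Σ W_i sinα_i, with Δl_i = b_i / cosα_i.
Slice 1: Δl = 1.4/cos(-6.4°) = 1.409 m; N'_1 = 29·cos(-6.4°) = 28.8; c'Δl = 22.96; W sinα = -3.2
Slice 2: Δl = 1.5/cos12.1° = 1.534 m; N'_2 = 65·cos12.1° = 63.6; c'Δl = 25.01; W sinα = 13.6
Slice 3: Δl = 2.4/cos39.9° = 3.128 m; N'_3 = 65·cos39.9° = 49.9; c'Δl = 50.99; W sinα = 41.7
Σc'Δl = 99.0 kN/m; ΣN' = 142.2 kN/m; ΣW sinα = 52.1 kN/m
Resisting = 99.0 + 142.2·tan27.1° = 99.0 + 72.8 = 171.7 kN/m
FS = 171.7 / 52.1 = 3.297

FS = 3.30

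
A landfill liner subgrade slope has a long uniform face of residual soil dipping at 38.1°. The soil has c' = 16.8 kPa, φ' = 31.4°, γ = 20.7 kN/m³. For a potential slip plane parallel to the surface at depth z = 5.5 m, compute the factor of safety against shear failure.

For an infinite slope with a slip plane parallel to the surface (no pore pressure): FS = [c' + γz cos²β tanφ'] / [γz sinβ cosβ].
γz = 20.7·5.5 = 113.85 kN/m²
Numerator = 16.8 + 113.85·cos²38.1°·tan31.4° = 16.8 + 113.85·0.6193·0.6104 = 59.836 kPa
Denominator = 113.85·sin38.1°·cos38.1° = 113.85·0.6170·0.7869 = 55.282 kPa
FS = 59.836 / 55.282 = 1.082

FS = 1.08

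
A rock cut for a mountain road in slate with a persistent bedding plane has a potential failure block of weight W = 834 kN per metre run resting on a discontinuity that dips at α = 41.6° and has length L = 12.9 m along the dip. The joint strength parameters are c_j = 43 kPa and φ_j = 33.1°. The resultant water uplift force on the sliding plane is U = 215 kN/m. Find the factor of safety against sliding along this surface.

Resolving the block weight along and normal to the plane and applying the Mohr–Coulomb strength on the joint:
N' = W cosα − U = 834·cos41.6° − 215 = 408.7 kN/m
Driving force T = W sinα = 834·sin41.6° = 553.7 kN/m
Resisting force R = c_j·L + N'·tanφ_j = 43·12.9 + 408.7·tan33.1° = 554.7 + 266.4 = 821.1 kN/m
FS = R / T = 821.1 / 553.7 = 1.483

FS = 1.48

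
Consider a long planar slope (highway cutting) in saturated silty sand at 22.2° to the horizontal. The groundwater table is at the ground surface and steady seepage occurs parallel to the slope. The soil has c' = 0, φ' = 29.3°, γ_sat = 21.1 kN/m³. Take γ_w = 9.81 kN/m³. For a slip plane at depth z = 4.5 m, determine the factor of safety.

With seepage parallel to the slope and the water table at the surface, the effective normal stress on the slip plane uses the buoyant unit weight γ' = γ_sat − γ_w while the driving shear stress uses γ_sat:
FS = [c' + γ' z cos²β tanφ'] / [γ_sat z sinβ cosβ]
(For c' = 0 this reduces to FS = (γ'/γ_sat)·tanφ'/tanβ.)
γ' = 21.1 − 9.81 = 11.29 kN/m³
Numerator = 0.0 + 11.29·4.5·cos²22.2°·tan29.3° = 0.0 + 11.29·4.5·0.8572·0.5612 = 24.440 kPa
Denominator = 21.1·4.5·sin22.2°·cos22.2° = 21.1·4.5·0.3778·0.9259 = 33.217 kPa
FS = 24.440 / 33.217 = 0.736

FS = 0.74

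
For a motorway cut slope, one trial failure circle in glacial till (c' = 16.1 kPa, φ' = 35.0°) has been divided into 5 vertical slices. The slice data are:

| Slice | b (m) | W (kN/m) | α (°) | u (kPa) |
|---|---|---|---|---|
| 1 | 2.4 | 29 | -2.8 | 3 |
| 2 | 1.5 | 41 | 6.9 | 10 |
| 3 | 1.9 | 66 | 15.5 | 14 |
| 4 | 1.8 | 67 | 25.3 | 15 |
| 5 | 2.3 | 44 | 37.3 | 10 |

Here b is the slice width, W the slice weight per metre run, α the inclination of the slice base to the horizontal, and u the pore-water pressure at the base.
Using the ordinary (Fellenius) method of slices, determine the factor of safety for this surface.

Ordinary method of slices: FS = Σ[c'·Δl_i + (W_i cosα_i − u_i·Δl_i)·tanφ'] / Σ W_i sinα_i, with Δl_i = b_i / cosα_i.
Slice 1: Δl = 2.4/cos(-2.8°) = 2.403 m; N'_1 = 29·cos(-2.8°) − 3·2.403 = 21.8; c'Δl = 38.69; W sinα = -1.4
Slice 2: Δl = 1.5/cos6.9° = 1.511 m; N'_2 = 41·cos6.9° − 10·1.511 = 25.6; c'Δl = 24.33; W sinα = 4.9
Slice 3: Δl = 1.9/cos15.5° = 1.972 m; N'_3 = 66·cos15.5° − 14·1.972 = 36.0; c'Δl = 31.74; W sinα = 17.6
Slice 4: Δl = 1.8/cos25.3° = 1.991 m; N'_4 = 67·cos25.3° − 15·1.991 = 30.7; c'Δl = 32.05; W sinα = 28.6
Slice 5: Δl = 2.3/cos37.3° = 2.891 m; N'_5 = 44·cos37.3° − 10·2.891 = 6.1; c'Δl = 46.55; W sinα = 26.7
Σc'Δl = 173.4 kN/m; ΣN' = 120.1 kN/m; ΣW sinα = 76.4 kN/m
Resisting = 173.4 + 120.1·tan35.0° = 173.4 + 84.1 = 257.5 kN/m
FS = 257.5 / 76.4 = 3.368

FS = 3.37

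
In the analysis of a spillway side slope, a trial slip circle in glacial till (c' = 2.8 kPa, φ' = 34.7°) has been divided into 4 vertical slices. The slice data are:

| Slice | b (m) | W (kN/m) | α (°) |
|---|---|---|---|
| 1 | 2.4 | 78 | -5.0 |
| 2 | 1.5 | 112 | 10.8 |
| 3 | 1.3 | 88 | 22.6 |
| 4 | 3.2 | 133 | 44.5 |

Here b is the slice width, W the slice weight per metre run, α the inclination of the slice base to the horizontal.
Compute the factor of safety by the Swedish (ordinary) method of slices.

Ordinary method of slices: FS = Σ[c'·Δl_i + (W_i cosα_i)·tanφ'] / Σ W_i sinα_i, with Δl_i = b_i / cosα_i.
Slice 1: Δl = 2.4/cos(-5.0°) = 2.409 m; N'_1 = 78·cos(-5.0°) = 77.7; c'Δl = 6.75; W sinα = -6.8
Slice 2: Δl = 1.5/cos10.8° = 1.527 m; N'_2 = 112·cos10.8° = 110.0; c'Δl = 4.28; W sinα = 21.0
Slice 3: Δl = 1.3/cos22.6° = 1.408 m; N'_3 = 88·cos22.6° = 81.2; c'Δl = 3.94; W sinα = 33.8
Slice 4: Δl = 3.2/cos44.5° = 4.487 m; N'_4 = 133·cos44.5° = 94.9; c'Δl = 12.56; W sinα = 93.2
Σc'Δl = 27.5 kN/m; ΣN' = 363.8 kN/m; ΣW sinα = 141.2 kN/m
Resisting = 27.5 + 363.8·tan34.7° = 27.5 + 251.9 = 279.5 kN/m
FS = 279.5 / 141.2 = 1.979

FS = 1.98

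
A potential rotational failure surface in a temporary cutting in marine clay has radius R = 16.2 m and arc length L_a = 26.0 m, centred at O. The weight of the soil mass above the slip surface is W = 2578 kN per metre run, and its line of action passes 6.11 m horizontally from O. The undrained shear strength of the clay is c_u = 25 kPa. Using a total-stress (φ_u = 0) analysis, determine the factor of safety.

FS = 0.67

Taking moments about the centre O, the resisting moment is provided by the undrained shear strength acting along the arc:
M_R = c_u·L_a·R = 25·26.00·16.2 = 10530.0 kN·m/m
M_D = W·d = 2578·6.11 = 15751.6 kN·m/m
FS = M_R / M_D = 10530.0 / 15751.6 = 0.669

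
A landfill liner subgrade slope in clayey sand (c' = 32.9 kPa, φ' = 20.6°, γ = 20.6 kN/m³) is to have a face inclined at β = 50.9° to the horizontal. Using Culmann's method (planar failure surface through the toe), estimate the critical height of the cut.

H_c = 33.97 m

Culmann's analysis gives the critical failure plane at α_cr = (β + φ')/2 = (50.9 + 20.6)/2 = 35.8°, and the critical height
H_c = (4c'/γ) · sinβ cosφ' / [1 − cos(β − φ')]
    = (4·32.9/20.6) · sin50.9°·cos20.6° / [1 − cos(30.3°)]
    = 6.388 · 0.7760·0.9361 / [1 − 0.8634]
    = 6.388 · 0.7264 / 0.1366
    = 33.97 m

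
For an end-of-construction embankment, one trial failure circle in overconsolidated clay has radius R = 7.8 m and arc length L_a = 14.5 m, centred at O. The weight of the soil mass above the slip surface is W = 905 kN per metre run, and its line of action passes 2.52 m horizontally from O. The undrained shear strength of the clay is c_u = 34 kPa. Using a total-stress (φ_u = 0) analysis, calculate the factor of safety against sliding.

FS = 1.69

Taking moments about the centre O, the resisting moment is provided by the undrained shear strength acting along the arc:
M_R = c_u·L_a·R = 34·14.50·7.8 = 3845.4 kN·m/m
M_D = W·d = 905·2.52 = 2280.6 kN·m/m
FS = M_R / M_D = 3845.4 / 2280.6 = 1.686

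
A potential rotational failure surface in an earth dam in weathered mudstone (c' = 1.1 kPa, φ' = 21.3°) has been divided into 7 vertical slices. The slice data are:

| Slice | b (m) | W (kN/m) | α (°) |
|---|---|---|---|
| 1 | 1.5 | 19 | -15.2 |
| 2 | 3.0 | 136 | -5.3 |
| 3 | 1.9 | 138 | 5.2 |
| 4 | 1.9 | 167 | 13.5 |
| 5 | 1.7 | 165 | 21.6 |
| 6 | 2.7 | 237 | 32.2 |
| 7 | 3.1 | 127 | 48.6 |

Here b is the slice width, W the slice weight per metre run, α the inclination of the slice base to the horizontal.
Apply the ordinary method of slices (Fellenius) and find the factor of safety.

FS = 1.16

Ordinary method of slices: FS = Σ[c'·Δl_i + (W_i cosα_i)·tanφ'] / Σ W_i sinα_i, with Δl_i = b_i / cosα_i.
Slice 1: Δl = 1.5/cos(-15.2°) = 1.554 m; N'_1 = 19·cos(-15.2°) = 18.3; c'Δl = 1.71; W sinα = -5.0
Slice 2: Δl = 3.0/cos(-5.3°) = 3.013 m; N'_2 = 136·cos(-5.3°) = 135.4; c'Δl = 3.31; W sinα = -12.6
Slice 3: Δl = 1.9/cos5.2° = 1.908 m; N'_3 = 138·cos5.2° = 137.4; c'Δl = 2.10; W sinα = 12.5
Slice 4: Δl = 1.9/cos13.5° = 1.954 m; N'_4 = 167·cos13.5° = 162.4; c'Δl = 2.15; W sinα = 39.0
Slice 5: Δl = 1.7/cos21.6° = 1.828 m; N'_5 = 165·cos21.6° = 153.4; c'Δl = 2.01; W sinα = 60.7
Slice 6: Δl = 2.7/cos32.2° = 3.191 m; N'_6 = 237·cos32.2° = 200.5; c'Δl = 3.51; W sinα = 126.3
Slice 7: Δl = 3.1/cos48.6° = 4.688 m; N'_7 = 127·cos48.6° = 84.0; c'Δl = 5.16; W sinα = 95.3
Σc'Δl = 19.9 kN/m; ΣN' = 891.5 kN/m; ΣW sinα = 316.2 kN/m
Resisting = 19.9 + 891.5·tan21.3° = 19.9 + 347.6 = 367.5 kN/m
FS = 367.5 / 316.2 = 1.162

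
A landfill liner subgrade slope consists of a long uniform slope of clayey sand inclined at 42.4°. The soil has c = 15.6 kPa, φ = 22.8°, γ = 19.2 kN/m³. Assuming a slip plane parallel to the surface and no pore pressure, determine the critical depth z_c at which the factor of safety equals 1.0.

Setting FS = 1.00 in FS = [c + γz cos²β tanφ] / [γz sinβ cosβ] and solving for z:
z = c / [γ cosβ (FS·sinβ − cosβ·tanφ)]
  = 15.6 / [19.2·cos42.4°·(1.00·sin42.4° − cos42.4°·tan22.8°)]
  = 15.6 / [19.2·0.7385·(1.00·0.6743 − 0.7385·0.4204)]
  = 15.6 / 5.1593 = 3.024 m

z_c = 3.02 m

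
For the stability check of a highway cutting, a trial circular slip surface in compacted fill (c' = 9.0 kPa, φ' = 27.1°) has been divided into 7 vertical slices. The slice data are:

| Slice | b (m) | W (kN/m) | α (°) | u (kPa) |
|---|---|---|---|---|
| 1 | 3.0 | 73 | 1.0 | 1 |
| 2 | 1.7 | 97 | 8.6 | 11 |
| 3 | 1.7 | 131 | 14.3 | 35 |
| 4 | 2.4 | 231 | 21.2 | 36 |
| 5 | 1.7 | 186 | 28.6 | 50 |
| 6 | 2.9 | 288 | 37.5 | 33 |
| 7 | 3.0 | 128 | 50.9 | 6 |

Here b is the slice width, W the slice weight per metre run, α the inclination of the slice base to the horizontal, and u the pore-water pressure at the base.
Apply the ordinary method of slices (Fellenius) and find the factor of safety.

Ordinary method of slices: FS = Σ[c'·Δl_i + (W_i cosα_i − u_i·Δl_i)·tanφ'] / Σ W_i sinα_i, with Δl_i = b_i / cosα_i.
Slice 1: Δl = 3.0/cos1.0° = 3.000 m; N'_1 = 73·cos1.0° − 1·3.000 = 70.0; c'Δl = 27.00; W sinα = 1.3
Slice 2: Δl = 1.7/cos8.6° = 1.719 m; N'_2 = 97·cos8.6° − 11·1.719 = 77.0; c'Δl = 15.47; W sinα = 14.5
Slice 3: Δl = 1.7/cos14.3° = 1.754 m; N'_3 = 131·cos14.3° − 35·1.754 = 65.5; c'Δl = 15.79; W sinα = 32.4
Slice 4: Δl = 2.4/cos21.2° = 2.574 m; N'_4 = 231·cos21.2° − 36·2.574 = 122.7; c'Δl = 23.17; W sinα = 83.5
Slice 5: Δl = 1.7/cos28.6° = 1.936 m; N'_5 = 186·cos28.6° − 50·1.936 = 66.5; c'Δl = 17.43; W sinα = 89.0
Slice 6: Δl = 2.9/cos37.5° = 3.655 m; N'_6 = 288·cos37.5° − 33·3.655 = 107.9; c'Δl = 32.90; W sinα = 175.3
Slice 7: Δl = 3.0/cos50.9° = 4.757 m; N'_7 = 128·cos50.9° − 6·4.757 = 52.2; c'Δl = 42.81; W sinα = 99.3
Σc'Δl = 174.6 kN/m; ΣN' = 561.8 kN/m; ΣW sinα = 495.4 kN/m
Resisting = 174.6 + 561.8·tan27.1° = 174.6 + 287.5 = 462.0 kN/m
FS = 462.0 / 495.4 = 0.933

FS = 0.93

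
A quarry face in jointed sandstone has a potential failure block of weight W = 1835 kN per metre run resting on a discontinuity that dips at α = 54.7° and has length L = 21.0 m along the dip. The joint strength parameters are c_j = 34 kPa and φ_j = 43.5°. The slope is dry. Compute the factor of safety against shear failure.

Resolving the block weight along and normal to the plane and applying the Mohr–Coulomb strength on the joint:
N' = W cosα = 1835·cos54.7° = 1060.4 kN/m
Driving force T = W sinα = 1835·sin54.7° = 1497.6 kN/m
Resisting force R = c_j·L + N'·tanφ_j = 34·21.0 + 1060.4·tan43.5° = 714.0 + 1006.3 = 1720.3 kN/m
FS = R / T = 1720.3 / 1497.6 = 1.149

FS = 1.15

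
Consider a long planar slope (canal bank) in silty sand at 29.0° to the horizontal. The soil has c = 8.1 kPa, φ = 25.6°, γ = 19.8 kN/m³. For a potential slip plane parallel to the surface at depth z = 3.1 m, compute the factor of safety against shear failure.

For an infinite slope with a slip plane parallel to the surface (no pore pressure): FS = [c + γz cos²β tanφ] / [γz sinβ cosβ].
γz = 19.8·3.1 = 61.38 kN/m²
Numerator = 8.1 + 61.38·cos²29.0°·tan25.6° = 8.1 + 61.38·0.7650·0.4791 = 30.596 kPa
Denominator = 61.38·sin29.0°·cos29.0° = 61.38·0.4848·0.8746 = 26.027 kPa
FS = 30.596 / 26.027 = 1.176

FS = 1.18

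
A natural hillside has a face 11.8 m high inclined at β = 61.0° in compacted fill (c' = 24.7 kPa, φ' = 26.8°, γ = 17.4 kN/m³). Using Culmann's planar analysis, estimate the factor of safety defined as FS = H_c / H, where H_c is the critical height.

H_c = (4c'/γ) · sinβ cosφ' / [1 − cos(β − φ')]
    = (4·24.7/17.4) · sin61.0°·cos26.8° / [1 − cos34.2°]
    = 5.678 · 0.7807 / 0.1729 = 25.63 m
FS = H_c / H = 25.63 / 11.8 = 2.172

FS = 2.17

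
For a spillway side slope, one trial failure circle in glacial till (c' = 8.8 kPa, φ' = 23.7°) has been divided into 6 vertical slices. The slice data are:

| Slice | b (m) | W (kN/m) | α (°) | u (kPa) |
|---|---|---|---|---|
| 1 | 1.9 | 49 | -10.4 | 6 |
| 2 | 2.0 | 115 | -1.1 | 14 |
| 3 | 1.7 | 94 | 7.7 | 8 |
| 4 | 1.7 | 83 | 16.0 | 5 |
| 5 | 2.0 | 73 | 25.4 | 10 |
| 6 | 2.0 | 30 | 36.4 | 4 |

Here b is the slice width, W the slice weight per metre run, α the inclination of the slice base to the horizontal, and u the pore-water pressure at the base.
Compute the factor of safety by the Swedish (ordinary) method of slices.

FS = 3.43

Ordinary method of slices: FS = Σ[c'·Δl_i + (W_i cosα_i − u_i·Δl_i)·tanφ'] / Σ W_i sinα_i, with Δl_i = b_i / cosα_i.
Slice 1: Δl = 1.9/cos(-10.4°) = 1.932 m; N'_1 = 49·cos(-10.4°) − 6·1.932 = 36.6; c'Δl = 17.00; W sinα = -8.8
Slice 2: Δl = 2.0/cos(-1.1°) = 2.000 m; N'_2 = 115·cos(-1.1°) − 14·2.000 = 87.0; c'Δl = 17.60; W sinα = -2.2
Slice 3: Δl = 1.7/cos7.7° = 1.715 m; N'_3 = 94·cos7.7° − 8·1.715 = 79.4; c'Δl = 15.10; W sinα = 12.6
Slice 4: Δl = 1.7/cos16.0° = 1.769 m; N'_4 = 83·cos16.0° − 5·1.769 = 70.9; c'Δl = 15.56; W sinα = 22.9
Slice 5: Δl = 2.0/cos25.4° = 2.214 m; N'_5 = 73·cos25.4° − 10·2.214 = 43.8; c'Δl = 19.48; W sinα = 31.3
Slice 6: Δl = 2.0/cos36.4° = 2.485 m; N'_6 = 30·cos36.4° − 4·2.485 = 14.2; c'Δl = 21.87; W sinα = 17.8
Σc'Δl = 106.6 kN/m; ΣN' = 332.0 kN/m; ΣW sinα = 73.5 kN/m
Resisting = 106.6 + 332.0·tan23.7° = 106.6 + 145.7 = 252.3 kN/m
FS = 252.3 / 73.5 = 3.431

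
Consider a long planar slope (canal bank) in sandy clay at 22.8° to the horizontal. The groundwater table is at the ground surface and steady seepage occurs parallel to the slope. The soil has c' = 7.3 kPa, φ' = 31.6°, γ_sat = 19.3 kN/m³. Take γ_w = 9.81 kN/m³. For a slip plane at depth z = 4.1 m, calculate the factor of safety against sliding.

FS = 0.98

With seepage parallel to the slope and the water table at the surface, the effective normal stress on the slip plane uses the buoyant unit weight γ' = γ_sat − γ_w while the driving shear stress uses γ_sat:
FS = [c' + γ' z cos²β tanφ'] / [γ_sat z sinβ cosβ]
γ' = 19.3 − 9.81 = 9.49 kN/m³
Numerator = 7.3 + 9.49·4.1·cos²22.8°·tan31.6° = 7.3 + 9.49·4.1·0.8498·0.6152 = 27.642 kPa
Denominator = 19.3·4.1·sin22.8°·cos22.8° = 19.3·4.1·0.3875·0.9219 = 28.268 kPa
FS = 27.642 / 28.268 = 0.978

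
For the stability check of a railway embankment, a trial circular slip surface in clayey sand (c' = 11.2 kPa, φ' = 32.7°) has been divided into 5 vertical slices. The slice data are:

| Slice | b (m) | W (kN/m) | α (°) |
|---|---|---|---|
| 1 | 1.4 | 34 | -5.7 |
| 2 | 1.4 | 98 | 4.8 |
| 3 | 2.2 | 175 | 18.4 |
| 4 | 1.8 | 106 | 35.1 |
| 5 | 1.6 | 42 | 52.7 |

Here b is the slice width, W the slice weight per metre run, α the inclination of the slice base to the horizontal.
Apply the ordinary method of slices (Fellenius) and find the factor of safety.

FS = 2.43

Ordinary method of slices: FS = Σ[c'·Δl_i + (W_i cosα_i)·tanφ'] / Σ W_i sinα_i, with Δl_i = b_i / cosα_i.
Slice 1: Δl = 1.4/cos(-5.7°) = 1.407 m; N'_1 = 34·cos(-5.7°) = 33.8; c'Δl = 15.76; W sinα = -3.4
Slice 2: Δl = 1.4/cos4.8° = 1.405 m; N'_2 = 98·cos4.8° = 97.7; c'Δl = 15.74; W sinα = 8.2
Slice 3: Δl = 2.2/cos18.4° = 2.319 m; N'_3 = 175·cos18.4° = 166.1; c'Δl = 25.97; W sinα = 55.2
Slice 4: Δl = 1.8/cos35.1° = 2.200 m; N'_4 = 106·cos35.1° = 86.7; c'Δl = 24.64; W sinα = 61.0
Slice 5: Δl = 1.6/cos52.7° = 2.640 m; N'_5 = 42·cos52.7° = 25.5; c'Δl = 29.57; W sinα = 33.4
Σc'Δl = 111.7 kN/m; ΣN' = 409.7 kN/m; ΣW sinα = 154.4 kN/m
Resisting = 111.7 + 409.7·tan32.7° = 111.7 + 263.0 = 374.7 kN/m
FS = 374.7 / 154.4 = 2.427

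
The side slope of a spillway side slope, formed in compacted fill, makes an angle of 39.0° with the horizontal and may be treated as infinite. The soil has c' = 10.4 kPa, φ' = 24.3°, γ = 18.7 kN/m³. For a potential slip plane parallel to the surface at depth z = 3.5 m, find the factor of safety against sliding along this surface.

FS = 0.88

For an infinite slope with a slip plane parallel to the surface (no pore pressure): FS = [c' + γz cos²β tanφ'] / [γz sinβ cosβ].
γz = 18.7·3.5 = 65.45 kN/m²
Numerator = 10.4 + 65.45·cos²39.0°·tan24.3° = 10.4 + 65.45·0.6040·0.4515 = 28.248 kPa
Denominator = 65.45·sin39.0°·cos39.0° = 65.45·0.6293·0.7771 = 32.010 kPa
FS = 28.248 / 32.010 = 0.882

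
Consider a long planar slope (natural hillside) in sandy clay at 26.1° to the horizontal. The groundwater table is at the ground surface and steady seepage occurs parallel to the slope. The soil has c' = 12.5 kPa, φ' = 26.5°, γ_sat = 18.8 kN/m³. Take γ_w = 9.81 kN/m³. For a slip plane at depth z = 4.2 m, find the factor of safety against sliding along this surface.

With seepage parallel to the slope and the water table at the surface, the effective normal stress on the slip plane uses the buoyant unit weight γ' = γ_sat − γ_w while the driving shear stress uses γ_sat:
FS = [c' + γ' z cos²β tanφ'] / [γ_sat z sinβ cosβ]
γ' = 18.8 − 9.81 = 8.99 kN/m³
Numerator = 12.5 + 8.99·4.2·cos²26.1°·tan26.5° = 12.5 + 8.99·4.2·0.8065·0.4986 = 27.682 kPa
Denominator = 18.8·4.2·sin26.1°·cos26.1° = 18.8·4.2·0.4399·0.8980 = 31.195 kPa
FS = 27.682 / 31.195 = 0.887

FS = 0.89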